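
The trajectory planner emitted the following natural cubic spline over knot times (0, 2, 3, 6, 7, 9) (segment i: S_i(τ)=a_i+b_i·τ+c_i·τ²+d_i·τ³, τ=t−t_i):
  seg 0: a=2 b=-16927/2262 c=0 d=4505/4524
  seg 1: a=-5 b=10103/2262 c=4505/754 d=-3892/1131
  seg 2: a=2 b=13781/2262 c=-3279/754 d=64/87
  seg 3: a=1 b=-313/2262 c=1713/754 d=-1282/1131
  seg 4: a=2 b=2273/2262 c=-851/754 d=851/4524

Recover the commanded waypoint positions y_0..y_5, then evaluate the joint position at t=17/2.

y_0=2 y_1=-5 y_2=2 y_3=1 y_4=2 y_5=1
S(17/2) = 19335/12064

y_0 = S_0(0) = a_0 = 2
y_1 = S_1(0) = a_1 = -5
y_2 = S_2(0) = a_2 = 2
y_3 = S_3(0) = a_3 = 1
y_4 = S_4(0) = a_4 = 2
y_5 = S_4(2) = 1
t_q=17/2 is in segment 4 (τ=3/2); S_4(τ)=19335/12064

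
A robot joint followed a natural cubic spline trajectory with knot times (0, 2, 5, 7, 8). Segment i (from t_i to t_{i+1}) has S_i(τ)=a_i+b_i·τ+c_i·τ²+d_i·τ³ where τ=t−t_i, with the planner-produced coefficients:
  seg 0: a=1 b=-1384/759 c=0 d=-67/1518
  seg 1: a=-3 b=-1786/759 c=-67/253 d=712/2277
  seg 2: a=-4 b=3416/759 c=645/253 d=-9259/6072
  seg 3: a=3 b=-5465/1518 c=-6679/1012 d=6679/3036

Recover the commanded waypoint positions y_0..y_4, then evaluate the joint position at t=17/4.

y_0 = S_0(0) = a_0 = 1
y_1 = S_1(0) = a_1 = -3
y_2 = S_2(0) = a_2 = -4
y_3 = S_3(0) = a_3 = 3
y_4 = S_3(1) = -5
t_q=17/4 is in segment 1 (τ=9/4); S_1(τ)=-2235/368

y_0=1 y_1=-3 y_2=-4 y_3=3 y_4=-5
S(17/4) = -2235/368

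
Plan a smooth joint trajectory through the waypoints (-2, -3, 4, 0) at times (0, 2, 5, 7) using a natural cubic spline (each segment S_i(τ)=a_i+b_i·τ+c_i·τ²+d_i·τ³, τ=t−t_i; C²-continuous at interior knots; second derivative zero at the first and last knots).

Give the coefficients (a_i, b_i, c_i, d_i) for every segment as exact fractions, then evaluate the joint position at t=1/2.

  seg 0: a=-2 b=-769/546 c=0 d=62/273
  seg 1: a=-3 b=719/546 c=124/91 d=-43/126
  seg 2: a=4 b=76/273 c=-311/182 d=311/1092
S(1/2) = -487/182

Δ: Δ0=-1/2, Δ1=7/3, Δ2=-2
row 1: diag=10, rhs=17; c'=3/10, d'=17/10
row 2: denom=10−3·3/10=91/10; d'=(-26−3·17/10)/(91/10)=-311/91
back: M2=-311/91
back: M1=17/10−3/10·-311/91=248/91
M: M0=0, M1=248/91, M2=-311/91, M3=0
seg 0: a=-2, c=M0/2=0, d=(M1−M0)/(6·2)=62/273, b=Δ0−h0·(2M0+M1)/6=-769/546
seg 1: a=-3, c=M1/2=124/91, d=(M2−M1)/(6·3)=-43/126, b=Δ1−h1·(2M1+M2)/6=719/546
seg 2: a=4, c=M2/2=-311/182, d=(M3−M2)/(6·2)=311/1092, b=Δ2−h2·(2M2+M3)/6=76/273
t_q=1/2 → seg 0, τ=1/2; S=-2+-769/546·τ+0·τ²+62/273·τ³=-487/182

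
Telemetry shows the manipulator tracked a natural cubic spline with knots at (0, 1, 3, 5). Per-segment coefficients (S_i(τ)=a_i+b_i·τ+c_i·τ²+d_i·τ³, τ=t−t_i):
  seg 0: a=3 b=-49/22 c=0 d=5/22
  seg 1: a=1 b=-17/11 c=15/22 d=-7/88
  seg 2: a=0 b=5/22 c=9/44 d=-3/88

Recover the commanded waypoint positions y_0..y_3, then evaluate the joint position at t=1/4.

y_0 = S_0(0) = a_0 = 3
y_1 = S_1(0) = a_1 = 1
y_2 = S_2(0) = a_2 = 0
y_3 = S_2(2) = 1
t_q=1/4 is in segment 0 (τ=1/4); S_0(τ)=3445/1408

y_0=3 y_1=1 y_2=0 y_3=1
S(1/4) = 3445/1408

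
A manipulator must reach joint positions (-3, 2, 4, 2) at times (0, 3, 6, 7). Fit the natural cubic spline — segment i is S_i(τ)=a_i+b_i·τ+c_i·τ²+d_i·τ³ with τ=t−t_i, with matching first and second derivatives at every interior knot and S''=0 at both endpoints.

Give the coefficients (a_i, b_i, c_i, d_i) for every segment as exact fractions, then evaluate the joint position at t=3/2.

Δ: Δ0=5/3, Δ1=2/3, Δ2=-2
row 1: diag=12, rhs=-6; c'=1/4, d'=-1/2
row 2: denom=8−3·1/4=29/4; d'=(-16−3·-1/2)/(29/4)=-2
back: M2=-2
back: M1=-1/2−1/4·-2=0
M: M0=0, M1=0, M2=-2, M3=0
seg 0: a=-3, c=M0/2=0, d=(M1−M0)/(6·3)=0, b=Δ0−h0·(2M0+M1)/6=5/3
seg 1: a=2, c=M1/2=0, d=(M2−M1)/(6·3)=-1/9, b=Δ1−h1·(2M1+M2)/6=5/3
seg 2: a=4, c=M2/2=-1, d=(M3−M2)/(6·1)=1/3, b=Δ2−h2·(2M2+M3)/6=-4/3
t_q=3/2 → seg 0, τ=3/2; S=-3+5/3·τ+0·τ²+0·τ³=-1/2

  seg 0: a=-3 b=5/3 c=0 d=0
  seg 1: a=2 b=5/3 c=0 d=-1/9
  seg 2: a=4 b=-4/3 c=-1 d=1/3
S(3/2) = -1/2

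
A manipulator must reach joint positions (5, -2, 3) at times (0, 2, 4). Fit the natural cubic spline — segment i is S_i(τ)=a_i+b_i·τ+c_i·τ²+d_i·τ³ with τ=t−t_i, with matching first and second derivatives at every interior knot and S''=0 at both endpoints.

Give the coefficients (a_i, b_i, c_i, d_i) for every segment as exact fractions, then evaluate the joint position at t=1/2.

Δ: Δ0=-7/2, Δ1=5/2
row 1: diag=8, rhs=36; c'=1/4, d'=9/2
back: M1=9/2
M: M0=0, M1=9/2, M2=0
seg 0: a=5, c=M0/2=0, d=(M1−M0)/(6·2)=3/8, b=Δ0−h0·(2M0+M1)/6=-5
seg 1: a=-2, c=M1/2=9/4, d=(M2−M1)/(6·2)=-3/8, b=Δ1−h1·(2M1+M2)/6=-1/2
t_q=1/2 → seg 0, τ=1/2; S=5+-5·τ+0·τ²+3/8·τ³=163/64

  seg 0: a=5 b=-5 c=0 d=3/8
  seg 1: a=-2 b=-1/2 c=9/4 d=-3/8
S(1/2) = 163/64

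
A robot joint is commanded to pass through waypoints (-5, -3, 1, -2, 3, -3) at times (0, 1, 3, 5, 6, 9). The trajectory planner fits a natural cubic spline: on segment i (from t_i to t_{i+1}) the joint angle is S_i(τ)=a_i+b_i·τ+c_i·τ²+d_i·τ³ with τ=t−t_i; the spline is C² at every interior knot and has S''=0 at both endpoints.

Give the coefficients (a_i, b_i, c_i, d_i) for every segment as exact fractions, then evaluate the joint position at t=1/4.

Δ: Δ0=2, Δ1=2, Δ2=-3/2, Δ3=5, Δ4=-2
row 1: diag=6, rhs=0; c'=1/3, d'=0
row 2: denom=8−2·1/3=22/3; d'=(-21−2·0)/(22/3)=-63/22
row 3: denom=6−2·3/11=60/11; d'=(39−2·-63/22)/(60/11)=41/5
row 4: denom=8−1·11/60=469/60; d'=(-42−1·41/5)/(469/60)=-3012/469
back: M4=-3012/469
back: M3=41/5−11/60·-3012/469=4398/469
back: M2=-63/22−3/11·4398/469=-5085/938
back: M1=0−1/3·-5085/938=1695/938
M: M0=0, M1=1695/938, M2=-5085/938, M3=4398/469, M4=-3012/469, M5=0
seg 0: a=-5, c=M0/2=0, d=(M1−M0)/(6·1)=565/1876, b=Δ0−h0·(2M0+M1)/6=3187/1876
seg 1: a=-3, c=M1/2=1695/1876, d=(M2−M1)/(6·2)=-565/938, b=Δ1−h1·(2M1+M2)/6=2441/938
seg 2: a=1, c=M2/2=-5085/1876, d=(M3−M2)/(6·2)=661/536, b=Δ2−h2·(2M2+M3)/6=-949/938
seg 3: a=-2, c=M3/2=2199/469, d=(M4−M3)/(6·1)=-1235/469, b=Δ3−h3·(2M3+M4)/6=1381/469
seg 4: a=3, c=M4/2=-1506/469, d=(M5−M4)/(6·3)=502/1407, b=Δ4−h4·(2M4+M5)/6=2074/469
t_q=1/4 → seg 0, τ=1/4; S=-5+3187/1876·τ+0·τ²+565/1876·τ³=-548763/120064

  seg 0: a=-5 b=3187/1876 c=0 d=565/1876
  seg 1: a=-3 b=2441/938 c=1695/1876 d=-565/938
  seg 2: a=1 b=-949/938 c=-5085/1876 d=661/536
  seg 3: a=-2 b=1381/469 c=2199/469 d=-1235/469
  seg 4: a=3 b=2074/469 c=-1506/469 d=502/1407
S(1/4) = -548763/120064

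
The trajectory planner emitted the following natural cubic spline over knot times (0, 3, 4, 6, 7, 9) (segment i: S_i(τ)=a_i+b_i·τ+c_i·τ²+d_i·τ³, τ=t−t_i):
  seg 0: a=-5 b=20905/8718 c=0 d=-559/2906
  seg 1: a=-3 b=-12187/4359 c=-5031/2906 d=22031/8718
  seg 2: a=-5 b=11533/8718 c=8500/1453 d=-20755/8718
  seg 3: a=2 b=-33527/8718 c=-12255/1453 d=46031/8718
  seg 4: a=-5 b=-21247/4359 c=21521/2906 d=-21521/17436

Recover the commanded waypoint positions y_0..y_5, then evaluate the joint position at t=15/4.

y_0=-5 y_1=-3 y_2=-5 y_3=2 y_4=-5 y_5=5
S(15/4) = -930773/185984

y_0 = S_0(0) = a_0 = -5
y_1 = S_1(0) = a_1 = -3
y_2 = S_2(0) = a_2 = -5
y_3 = S_3(0) = a_3 = 2
y_4 = S_4(0) = a_4 = -5
y_5 = S_4(2) = 5
t_q=15/4 is in segment 1 (τ=3/4); S_1(τ)=-930773/185984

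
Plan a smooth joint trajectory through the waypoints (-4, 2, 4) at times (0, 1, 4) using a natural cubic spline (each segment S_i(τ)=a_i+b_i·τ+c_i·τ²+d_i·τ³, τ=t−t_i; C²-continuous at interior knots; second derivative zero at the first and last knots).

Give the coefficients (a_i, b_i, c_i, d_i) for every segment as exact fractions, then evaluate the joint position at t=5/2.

  seg 0: a=-4 b=20/3 c=0 d=-2/3
  seg 1: a=2 b=14/3 c=-2 d=2/9
S(5/2) = 21/4

Δ: Δ0=6, Δ1=2/3
row 1: diag=8, rhs=-32; c'=3/8, d'=-4
back: M1=-4
M: M0=0, M1=-4, M2=0
seg 0: a=-4, c=M0/2=0, d=(M1−M0)/(6·1)=-2/3, b=Δ0−h0·(2M0+M1)/6=20/3
seg 1: a=2, c=M1/2=-2, d=(M2−M1)/(6·3)=2/9, b=Δ1−h1·(2M1+M2)/6=14/3
t_q=5/2 → seg 1, τ=3/2; S=2+14/3·τ+-2·τ²+2/9·τ³=21/4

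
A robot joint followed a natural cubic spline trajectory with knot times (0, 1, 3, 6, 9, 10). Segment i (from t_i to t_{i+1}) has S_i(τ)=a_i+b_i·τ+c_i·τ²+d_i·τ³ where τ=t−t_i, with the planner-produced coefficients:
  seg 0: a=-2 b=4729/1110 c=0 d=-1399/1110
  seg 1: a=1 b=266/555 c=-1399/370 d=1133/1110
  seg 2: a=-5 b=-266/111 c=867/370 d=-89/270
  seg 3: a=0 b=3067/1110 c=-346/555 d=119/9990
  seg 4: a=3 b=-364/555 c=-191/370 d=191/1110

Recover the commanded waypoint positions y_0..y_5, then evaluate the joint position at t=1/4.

y_0=-2 y_1=1 y_2=-5 y_3=0 y_4=3 y_5=2
S(1/4) = -4521/4736

y_0 = S_0(0) = a_0 = -2
y_1 = S_1(0) = a_1 = 1
y_2 = S_2(0) = a_2 = -5
y_3 = S_3(0) = a_3 = 0
y_4 = S_4(0) = a_4 = 3
y_5 = S_4(1) = 2
t_q=1/4 is in segment 0 (τ=1/4); S_0(τ)=-4521/4736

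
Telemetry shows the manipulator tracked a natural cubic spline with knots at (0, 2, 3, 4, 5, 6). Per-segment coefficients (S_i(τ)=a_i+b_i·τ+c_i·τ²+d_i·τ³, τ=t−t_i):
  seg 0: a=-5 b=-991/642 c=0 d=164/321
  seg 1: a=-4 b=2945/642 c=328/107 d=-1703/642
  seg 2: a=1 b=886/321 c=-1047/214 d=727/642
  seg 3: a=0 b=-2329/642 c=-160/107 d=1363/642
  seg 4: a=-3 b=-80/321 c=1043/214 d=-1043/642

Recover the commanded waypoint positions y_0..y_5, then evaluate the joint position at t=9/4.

y_0=-5 y_1=-4 y_2=1 y_3=0 y_4=-3 y_5=0
S(9/4) = -37021/13696

y_0 = S_0(0) = a_0 = -5
y_1 = S_1(0) = a_1 = -4
y_2 = S_2(0) = a_2 = 1
y_3 = S_3(0) = a_3 = 0
y_4 = S_4(0) = a_4 = -3
y_5 = S_4(1) = 0
t_q=9/4 is in segment 1 (τ=1/4); S_1(τ)=-37021/13696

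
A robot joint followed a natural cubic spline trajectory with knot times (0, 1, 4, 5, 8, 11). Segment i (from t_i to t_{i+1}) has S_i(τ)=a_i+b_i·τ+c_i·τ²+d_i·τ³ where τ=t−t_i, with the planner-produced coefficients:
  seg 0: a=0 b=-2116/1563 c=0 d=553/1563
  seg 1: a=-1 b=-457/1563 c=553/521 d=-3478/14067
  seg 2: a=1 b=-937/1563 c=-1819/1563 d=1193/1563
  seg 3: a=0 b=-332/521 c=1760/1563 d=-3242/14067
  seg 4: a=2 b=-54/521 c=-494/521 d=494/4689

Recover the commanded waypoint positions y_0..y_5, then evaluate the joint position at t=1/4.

y_0=0 y_1=-1 y_2=1 y_3=0 y_4=2 y_5=-4
S(1/4) = -11101/33344

y_0 = S_0(0) = a_0 = 0
y_1 = S_1(0) = a_1 = -1
y_2 = S_2(0) = a_2 = 1
y_3 = S_3(0) = a_3 = 0
y_4 = S_4(0) = a_4 = 2
y_5 = S_4(3) = -4
t_q=1/4 is in segment 0 (τ=1/4); S_0(τ)=-11101/33344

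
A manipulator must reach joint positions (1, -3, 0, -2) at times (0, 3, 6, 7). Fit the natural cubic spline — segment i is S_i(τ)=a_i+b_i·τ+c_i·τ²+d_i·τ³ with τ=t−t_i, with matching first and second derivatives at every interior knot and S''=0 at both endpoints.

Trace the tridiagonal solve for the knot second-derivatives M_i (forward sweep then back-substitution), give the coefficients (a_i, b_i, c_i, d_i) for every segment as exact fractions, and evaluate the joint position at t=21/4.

  seg 0: a=1 b=-199/87 c=0 d=83/783
  seg 1: a=-3 b=50/87 c=83/87 d=-212/783
  seg 2: a=0 b=-88/87 c=-43/29 d=43/87
S(21/4) = 9/232

Δ: Δ0=-4/3, Δ1=1, Δ2=-2
row 1: diag=12, rhs=14; c'=1/4, d'=7/6
row 2: denom=8−3·1/4=29/4; d'=(-18−3·7/6)/(29/4)=-86/29
back: M2=-86/29
back: M1=7/6−1/4·-86/29=166/87
M: M0=0, M1=166/87, M2=-86/29, M3=0
seg 0: a=1, c=M0/2=0, d=(M1−M0)/(6·3)=83/783, b=Δ0−h0·(2M0+M1)/6=-199/87
seg 1: a=-3, c=M1/2=83/87, d=(M2−M1)/(6·3)=-212/783, b=Δ1−h1·(2M1+M2)/6=50/87
seg 2: a=0, c=M2/2=-43/29, d=(M3−M2)/(6·1)=43/87, b=Δ2−h2·(2M2+M3)/6=-88/87
t_q=21/4 → seg 1, τ=9/4; S=-3+50/87·τ+83/87·τ²+-212/783·τ³=9/232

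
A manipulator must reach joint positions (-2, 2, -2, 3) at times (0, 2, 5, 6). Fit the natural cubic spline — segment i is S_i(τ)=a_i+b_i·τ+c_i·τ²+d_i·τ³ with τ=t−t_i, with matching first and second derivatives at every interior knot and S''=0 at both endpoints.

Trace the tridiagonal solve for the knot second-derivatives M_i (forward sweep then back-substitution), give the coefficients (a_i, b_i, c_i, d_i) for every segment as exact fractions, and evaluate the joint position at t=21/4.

  seg 0: a=-2 b=700/213 c=0 d=-137/426
  seg 1: a=2 b=-122/213 c=-137/71 d=119/213
  seg 2: a=-2 b=625/213 c=220/71 d=-220/213
S(21/4) = -1237/1136

Δ: Δ0=2, Δ1=-4/3, Δ2=5
row 1: diag=10, rhs=-20; c'=3/10, d'=-2
row 2: denom=8−3·3/10=71/10; d'=(38−3·-2)/(71/10)=440/71
back: M2=440/71
back: M1=-2−3/10·440/71=-274/71
M: M0=0, M1=-274/71, M2=440/71, M3=0
seg 0: a=-2, c=M0/2=0, d=(M1−M0)/(6·2)=-137/426, b=Δ0−h0·(2M0+M1)/6=700/213
seg 1: a=2, c=M1/2=-137/71, d=(M2−M1)/(6·3)=119/213, b=Δ1−h1·(2M1+M2)/6=-122/213
seg 2: a=-2, c=M2/2=220/71, d=(M3−M2)/(6·1)=-220/213, b=Δ2−h2·(2M2+M3)/6=625/213
t_q=21/4 → seg 2, τ=1/4; S=-2+625/213·τ+220/71·τ²+-220/213·τ³=-1237/1136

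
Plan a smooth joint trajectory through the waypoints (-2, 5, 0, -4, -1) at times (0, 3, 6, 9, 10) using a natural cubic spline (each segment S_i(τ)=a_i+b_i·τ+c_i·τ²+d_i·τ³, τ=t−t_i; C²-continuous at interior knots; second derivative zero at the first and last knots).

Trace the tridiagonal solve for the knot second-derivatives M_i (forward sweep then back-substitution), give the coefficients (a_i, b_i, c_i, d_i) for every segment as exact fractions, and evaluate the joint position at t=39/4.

Δ: Δ0=7/3, Δ1=-5/3, Δ2=-4/3, Δ3=3
row 1: diag=12, rhs=-24; c'=1/4, d'=-2
row 2: denom=12−3·1/4=45/4; d'=(2−3·-2)/(45/4)=32/45
row 3: denom=8−3·4/15=36/5; d'=(26−3·32/45)/(36/5)=179/54
back: M3=179/54
back: M2=32/45−4/15·179/54=-14/81
back: M1=-2−1/4·-14/81=-317/162
M: M0=0, M1=-317/162, M2=-14/81, M3=179/54, M4=0
seg 0: a=-2, c=M0/2=0, d=(M1−M0)/(6·3)=-317/2916, b=Δ0−h0·(2M0+M1)/6=1073/324
seg 1: a=5, c=M1/2=-317/324, d=(M2−M1)/(6·3)=289/2916, b=Δ1−h1·(2M1+M2)/6=61/162
seg 2: a=0, c=M2/2=-7/81, d=(M3−M2)/(6·3)=565/2916, b=Δ2−h2·(2M2+M3)/6=-913/324
seg 3: a=-4, c=M3/2=179/108, d=(M4−M3)/(6·1)=-179/324, b=Δ3−h3·(2M3+M4)/6=307/162
t_q=39/4 → seg 3, τ=3/4; S=-4+307/162·τ+179/108·τ²+-179/324·τ³=-12991/6912

  seg 0: a=-2 b=1073/324 c=0 d=-317/2916
  seg 1: a=5 b=61/162 c=-317/324 d=289/2916
  seg 2: a=0 b=-913/324 c=-7/81 d=565/2916
  seg 3: a=-4 b=307/162 c=179/108 d=-179/324
S(39/4) = -12991/6912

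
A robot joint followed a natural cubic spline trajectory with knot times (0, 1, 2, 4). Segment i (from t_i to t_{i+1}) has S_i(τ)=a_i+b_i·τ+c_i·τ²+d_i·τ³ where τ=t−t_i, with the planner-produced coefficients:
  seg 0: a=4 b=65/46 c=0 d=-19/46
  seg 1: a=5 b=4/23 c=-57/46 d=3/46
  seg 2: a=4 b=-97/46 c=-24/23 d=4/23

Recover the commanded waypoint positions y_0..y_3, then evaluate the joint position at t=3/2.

y_0=4 y_1=5 y_2=4 y_3=-3
S(3/2) = 1761/368

y_0 = S_0(0) = a_0 = 4
y_1 = S_1(0) = a_1 = 5
y_2 = S_2(0) = a_2 = 4
y_3 = S_2(2) = -3
t_q=3/2 is in segment 1 (τ=1/2); S_1(τ)=1761/368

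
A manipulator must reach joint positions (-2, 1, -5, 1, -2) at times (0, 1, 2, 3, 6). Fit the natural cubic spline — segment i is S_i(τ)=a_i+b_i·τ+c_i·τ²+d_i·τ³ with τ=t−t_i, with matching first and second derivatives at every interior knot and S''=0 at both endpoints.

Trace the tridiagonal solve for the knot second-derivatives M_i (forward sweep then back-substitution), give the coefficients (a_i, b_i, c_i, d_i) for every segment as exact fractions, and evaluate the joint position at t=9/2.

Δ: Δ0=3, Δ1=-6, Δ2=6, Δ3=-1
row 1: diag=4, rhs=-54; c'=1/4, d'=-27/2
row 2: denom=4−1·1/4=15/4; d'=(72−1·-27/2)/(15/4)=114/5
row 3: denom=8−1·4/15=116/15; d'=(-42−1·114/5)/(116/15)=-243/29
back: M3=-243/29
back: M2=114/5−4/15·-243/29=726/29
back: M1=-27/2−1/4·726/29=-573/29
M: M0=0, M1=-573/29, M2=726/29, M3=-243/29, M4=0
seg 0: a=-2, c=M0/2=0, d=(M1−M0)/(6·1)=-191/58, b=Δ0−h0·(2M0+M1)/6=365/58
seg 1: a=1, c=M1/2=-573/58, d=(M2−M1)/(6·1)=433/58, b=Δ1−h1·(2M1+M2)/6=-104/29
seg 2: a=-5, c=M2/2=363/29, d=(M3−M2)/(6·1)=-323/58, b=Δ2−h2·(2M2+M3)/6=-55/58
seg 3: a=1, c=M3/2=-243/58, d=(M4−M3)/(6·3)=27/58, b=Δ3−h3·(2M3+M4)/6=214/29
t_q=9/2 → seg 3, τ=3/2; S=1+214/29·τ+-243/58·τ²+27/58·τ³=1955/464

  seg 0: a=-2 b=365/58 c=0 d=-191/58
  seg 1: a=1 b=-104/29 c=-573/58 d=433/58
  seg 2: a=-5 b=-55/58 c=363/29 d=-323/58
  seg 3: a=1 b=214/29 c=-243/58 d=27/58
S(9/2) = 1955/464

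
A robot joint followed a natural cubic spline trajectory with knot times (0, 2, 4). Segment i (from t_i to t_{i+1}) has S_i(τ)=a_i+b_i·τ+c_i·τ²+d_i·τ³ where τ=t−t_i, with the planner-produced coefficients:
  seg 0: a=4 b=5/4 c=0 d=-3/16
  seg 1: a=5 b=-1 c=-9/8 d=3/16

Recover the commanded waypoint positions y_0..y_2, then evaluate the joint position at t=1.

y_0=4 y_1=5 y_2=0
S(1) = 81/16

y_0 = S_0(0) = a_0 = 4
y_1 = S_1(0) = a_1 = 5
y_2 = S_1(2) = 0
t_q=1 is in segment 0 (τ=1); S_0(τ)=81/16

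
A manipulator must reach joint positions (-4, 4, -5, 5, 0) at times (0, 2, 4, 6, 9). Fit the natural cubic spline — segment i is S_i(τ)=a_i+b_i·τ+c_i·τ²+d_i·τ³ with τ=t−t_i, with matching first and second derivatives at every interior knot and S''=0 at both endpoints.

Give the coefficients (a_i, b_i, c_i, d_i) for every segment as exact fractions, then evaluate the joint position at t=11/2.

  seg 0: a=-4 b=1499/213 c=0 d=-647/852
  seg 1: a=4 b=-442/213 c=-647/142 d=2849/1704
  seg 2: a=-5 b=-101/426 c=1555/284 d=-1217/852
  seg 3: a=5 b=1927/426 c=-879/284 d=293/852
S(11/2) = 4869/2272

Δ: Δ0=4, Δ1=-9/2, Δ2=5, Δ3=-5/3
row 1: diag=8, rhs=-51; c'=1/4, d'=-51/8
row 2: denom=8−2·1/4=15/2; d'=(57−2·-51/8)/(15/2)=93/10
row 3: denom=10−2·4/15=142/15; d'=(-40−2·93/10)/(142/15)=-879/142
back: M3=-879/142
back: M2=93/10−4/15·-879/142=1555/142
back: M1=-51/8−1/4·1555/142=-647/71
M: M0=0, M1=-647/71, M2=1555/142, M3=-879/142, M4=0
seg 0: a=-4, c=M0/2=0, d=(M1−M0)/(6·2)=-647/852, b=Δ0−h0·(2M0+M1)/6=1499/213
seg 1: a=4, c=M1/2=-647/142, d=(M2−M1)/(6·2)=2849/1704, b=Δ1−h1·(2M1+M2)/6=-442/213
seg 2: a=-5, c=M2/2=1555/284, d=(M3−M2)/(6·2)=-1217/852, b=Δ2−h2·(2M2+M3)/6=-101/426
seg 3: a=5, c=M3/2=-879/284, d=(M4−M3)/(6·3)=293/852, b=Δ3−h3·(2M3+M4)/6=1927/426
t_q=11/2 → seg 2, τ=3/2; S=-5+-101/426·τ+1555/284·τ²+-1217/852·τ³=4869/2272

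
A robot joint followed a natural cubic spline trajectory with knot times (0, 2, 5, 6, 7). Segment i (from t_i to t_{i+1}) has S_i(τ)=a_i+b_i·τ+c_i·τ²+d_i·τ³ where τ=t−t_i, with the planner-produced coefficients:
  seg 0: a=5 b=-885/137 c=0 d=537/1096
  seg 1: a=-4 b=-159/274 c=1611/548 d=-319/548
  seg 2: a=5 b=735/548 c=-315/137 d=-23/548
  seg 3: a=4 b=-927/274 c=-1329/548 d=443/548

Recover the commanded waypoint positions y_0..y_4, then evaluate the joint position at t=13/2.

y_0=5 y_1=-4 y_2=5 y_3=4 y_4=-1
S(13/2) = 7905/4384

y_0 = S_0(0) = a_0 = 5
y_1 = S_1(0) = a_1 = -4
y_2 = S_2(0) = a_2 = 5
y_3 = S_3(0) = a_3 = 4
y_4 = S_3(1) = -1
t_q=13/2 is in segment 3 (τ=1/2); S_3(τ)=7905/4384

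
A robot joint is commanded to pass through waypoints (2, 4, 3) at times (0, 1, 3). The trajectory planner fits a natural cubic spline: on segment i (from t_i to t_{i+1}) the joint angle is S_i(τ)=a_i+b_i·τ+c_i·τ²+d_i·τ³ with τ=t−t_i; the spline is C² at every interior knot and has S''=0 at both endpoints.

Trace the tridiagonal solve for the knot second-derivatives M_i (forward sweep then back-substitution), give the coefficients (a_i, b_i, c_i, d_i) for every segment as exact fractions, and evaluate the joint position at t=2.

  seg 0: a=2 b=29/12 c=0 d=-5/12
  seg 1: a=4 b=7/6 c=-5/4 d=5/24
S(2) = 33/8

Δ: Δ0=2, Δ1=-1/2
row 1: diag=6, rhs=-15; c'=1/3, d'=-5/2
back: M1=-5/2
M: M0=0, M1=-5/2, M2=0
seg 0: a=2, c=M0/2=0, d=(M1−M0)/(6·1)=-5/12, b=Δ0−h0·(2M0+M1)/6=29/12
seg 1: a=4, c=M1/2=-5/4, d=(M2−M1)/(6·2)=5/24, b=Δ1−h1·(2M1+M2)/6=7/6
t_q=2 → seg 1, τ=1; S=4+7/6·τ+-5/4·τ²+5/24·τ³=33/8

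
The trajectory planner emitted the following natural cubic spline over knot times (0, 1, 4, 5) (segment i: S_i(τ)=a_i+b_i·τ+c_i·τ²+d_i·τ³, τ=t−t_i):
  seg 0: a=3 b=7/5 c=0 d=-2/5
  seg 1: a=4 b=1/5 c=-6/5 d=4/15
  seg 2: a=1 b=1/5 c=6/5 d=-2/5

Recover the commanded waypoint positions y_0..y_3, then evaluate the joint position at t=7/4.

y_0=3 y_1=4 y_2=1 y_3=2
S(7/4) = 287/80

y_0 = S_0(0) = a_0 = 3
y_1 = S_1(0) = a_1 = 4
y_2 = S_2(0) = a_2 = 1
y_3 = S_2(1) = 2
t_q=7/4 is in segment 1 (τ=3/4); S_1(τ)=287/80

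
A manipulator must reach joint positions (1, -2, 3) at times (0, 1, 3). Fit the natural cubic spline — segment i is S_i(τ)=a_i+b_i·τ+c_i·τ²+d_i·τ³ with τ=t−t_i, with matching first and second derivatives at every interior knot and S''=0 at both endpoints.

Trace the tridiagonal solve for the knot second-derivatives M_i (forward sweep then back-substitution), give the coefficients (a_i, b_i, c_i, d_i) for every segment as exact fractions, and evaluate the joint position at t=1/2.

  seg 0: a=1 b=-47/12 c=0 d=11/12
  seg 1: a=-2 b=-7/6 c=11/4 d=-11/24
S(1/2) = -27/32

Δ: Δ0=-3, Δ1=5/2
row 1: diag=6, rhs=33; c'=1/3, d'=11/2
back: M1=11/2
M: M0=0, M1=11/2, M2=0
seg 0: a=1, c=M0/2=0, d=(M1−M0)/(6·1)=11/12, b=Δ0−h0·(2M0+M1)/6=-47/12
seg 1: a=-2, c=M1/2=11/4, d=(M2−M1)/(6·2)=-11/24, b=Δ1−h1·(2M1+M2)/6=-7/6
t_q=1/2 → seg 0, τ=1/2; S=1+-47/12·τ+0·τ²+11/12·τ³=-27/32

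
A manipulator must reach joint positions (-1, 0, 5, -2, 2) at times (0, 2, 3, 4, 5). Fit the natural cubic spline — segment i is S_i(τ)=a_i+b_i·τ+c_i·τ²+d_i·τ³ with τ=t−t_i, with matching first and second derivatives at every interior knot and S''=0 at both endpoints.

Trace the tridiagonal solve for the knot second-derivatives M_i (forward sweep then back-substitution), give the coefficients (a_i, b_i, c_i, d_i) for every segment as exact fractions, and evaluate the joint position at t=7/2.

  seg 0: a=-1 b=-105/43 c=0 d=253/344
  seg 1: a=0 b=549/86 c=759/172 d=-997/172
  seg 2: a=5 b=-375/172 c=-558/43 d=1403/172
  seg 3: a=-2 b=-315/86 c=1977/172 d=-659/172
S(7/2) = 2319/1376

Δ: Δ0=1/2, Δ1=5, Δ2=-7, Δ3=4
row 1: diag=6, rhs=27; c'=1/6, d'=9/2
row 2: denom=4−1·1/6=23/6; d'=(-72−1·9/2)/(23/6)=-459/23
row 3: denom=4−1·6/23=86/23; d'=(66−1·-459/23)/(86/23)=1977/86
back: M3=1977/86
back: M2=-459/23−6/23·1977/86=-1116/43
back: M1=9/2−1/6·-1116/43=759/86
M: M0=0, M1=759/86, M2=-1116/43, M3=1977/86, M4=0
seg 0: a=-1, c=M0/2=0, d=(M1−M0)/(6·2)=253/344, b=Δ0−h0·(2M0+M1)/6=-105/43
seg 1: a=0, c=M1/2=759/172, d=(M2−M1)/(6·1)=-997/172, b=Δ1−h1·(2M1+M2)/6=549/86
seg 2: a=5, c=M2/2=-558/43, d=(M3−M2)/(6·1)=1403/172, b=Δ2−h2·(2M2+M3)/6=-375/172
seg 3: a=-2, c=M3/2=1977/172, d=(M4−M3)/(6·1)=-659/172, b=Δ3−h3·(2M3+M4)/6=-315/86
t_q=7/2 → seg 2, τ=1/2; S=5+-375/172·τ+-558/43·τ²+1403/172·τ³=2319/1376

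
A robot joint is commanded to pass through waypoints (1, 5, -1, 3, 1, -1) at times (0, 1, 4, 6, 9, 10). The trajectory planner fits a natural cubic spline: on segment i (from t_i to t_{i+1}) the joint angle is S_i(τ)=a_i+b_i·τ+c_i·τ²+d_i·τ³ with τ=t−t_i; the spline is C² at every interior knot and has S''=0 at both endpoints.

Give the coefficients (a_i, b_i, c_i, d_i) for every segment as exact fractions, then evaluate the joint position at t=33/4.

Δ: Δ0=4, Δ1=-2, Δ2=2, Δ3=-2/3, Δ4=-2
row 1: diag=8, rhs=-36; c'=3/8, d'=-9/2
row 2: denom=10−3·3/8=71/8; d'=(24−3·-9/2)/(71/8)=300/71
row 3: denom=10−2·16/71=678/71; d'=(-16−2·300/71)/(678/71)=-868/339
row 4: denom=8−3·71/226=1595/226; d'=(-8−3·-868/339)/(1595/226)=-72/1595
back: M4=-72/1595
back: M3=-868/339−71/226·-72/1595=-12184/4785
back: M2=300/71−16/71·-12184/4785=22964/4785
back: M1=-9/2−3/8·22964/4785=-10048/1595
M: M0=0, M1=-10048/1595, M2=22964/4785, M3=-12184/4785, M4=-72/1595, M5=0
seg 0: a=1, c=M0/2=0, d=(M1−M0)/(6·1)=-5024/4785, b=Δ0−h0·(2M0+M1)/6=24164/4785
seg 1: a=5, c=M1/2=-5024/1595, d=(M2−M1)/(6·3)=2414/3915, b=Δ1−h1·(2M1+M2)/6=9092/4785
seg 2: a=-1, c=M2/2=11482/4785, d=(M3−M2)/(6·2)=-101/165, b=Δ2−h2·(2M2+M3)/6=-1678/4785
seg 3: a=3, c=M3/2=-6092/4785, d=(M4−M3)/(6·3)=544/3915, b=Δ3−h3·(2M3+M4)/6=3034/1595
seg 4: a=1, c=M4/2=-36/1595, d=(M5−M4)/(6·1)=12/1595, b=Δ4−h4·(2M4+M5)/6=-3166/1595
t_q=33/4 → seg 3, τ=9/4; S=3+3034/1595·τ+-6092/4785·τ²+544/3915·τ³=15423/6380

  seg 0: a=1 b=24164/4785 c=0 d=-5024/4785
  seg 1: a=5 b=9092/4785 c=-5024/1595 d=2414/3915
  seg 2: a=-1 b=-1678/4785 c=11482/4785 d=-101/165
  seg 3: a=3 b=3034/1595 c=-6092/4785 d=544/3915
  seg 4: a=1 b=-3166/1595 c=-36/1595 d=12/1595
S(33/4) = 15423/6380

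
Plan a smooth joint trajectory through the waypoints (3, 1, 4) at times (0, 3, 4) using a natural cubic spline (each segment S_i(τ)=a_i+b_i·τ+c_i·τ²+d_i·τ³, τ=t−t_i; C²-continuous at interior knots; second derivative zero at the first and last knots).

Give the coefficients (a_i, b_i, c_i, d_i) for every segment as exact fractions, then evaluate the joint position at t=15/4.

Δ: Δ0=-2/3, Δ1=3
row 1: diag=8, rhs=22; c'=1/8, d'=11/4
back: M1=11/4
M: M0=0, M1=11/4, M2=0
seg 0: a=3, c=M0/2=0, d=(M1−M0)/(6·3)=11/72, b=Δ0−h0·(2M0+M1)/6=-49/24
seg 1: a=1, c=M1/2=11/8, d=(M2−M1)/(6·1)=-11/24, b=Δ1−h1·(2M1+M2)/6=25/12
t_q=15/4 → seg 1, τ=3/4; S=1+25/12·τ+11/8·τ²+-11/24·τ³=1609/512

  seg 0: a=3 b=-49/24 c=0 d=11/72
  seg 1: a=1 b=25/12 c=11/8 d=-11/24
S(15/4) = 1609/512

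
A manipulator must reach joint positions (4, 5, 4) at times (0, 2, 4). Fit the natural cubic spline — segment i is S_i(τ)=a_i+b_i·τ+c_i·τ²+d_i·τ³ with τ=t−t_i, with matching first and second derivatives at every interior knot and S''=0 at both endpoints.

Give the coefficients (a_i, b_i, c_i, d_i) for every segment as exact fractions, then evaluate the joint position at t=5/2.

Δ: Δ0=1/2, Δ1=-1/2
row 1: diag=8, rhs=-6; c'=1/4, d'=-3/4
back: M1=-3/4
M: M0=0, M1=-3/4, M2=0
seg 0: a=4, c=M0/2=0, d=(M1−M0)/(6·2)=-1/16, b=Δ0−h0·(2M0+M1)/6=3/4
seg 1: a=5, c=M1/2=-3/8, d=(M2−M1)/(6·2)=1/16, b=Δ1−h1·(2M1+M2)/6=0
t_q=5/2 → seg 1, τ=1/2; S=5+0·τ+-3/8·τ²+1/16·τ³=629/128

  seg 0: a=4 b=3/4 c=0 d=-1/16
  seg 1: a=5 b=0 c=-3/8 d=1/16
S(5/2) = 629/128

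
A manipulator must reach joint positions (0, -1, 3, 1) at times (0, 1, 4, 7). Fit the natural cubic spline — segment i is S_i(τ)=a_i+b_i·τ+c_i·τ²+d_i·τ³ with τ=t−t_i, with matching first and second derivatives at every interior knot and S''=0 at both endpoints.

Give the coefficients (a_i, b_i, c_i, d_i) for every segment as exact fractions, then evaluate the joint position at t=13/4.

Δ: Δ0=-1, Δ1=4/3, Δ2=-2/3
row 1: diag=8, rhs=14; c'=3/8, d'=7/4
row 2: denom=12−3·3/8=87/8; d'=(-12−3·7/4)/(87/8)=-46/29
back: M2=-46/29
back: M1=7/4−3/8·-46/29=68/29
M: M0=0, M1=68/29, M2=-46/29, M3=0
seg 0: a=0, c=M0/2=0, d=(M1−M0)/(6·1)=34/87, b=Δ0−h0·(2M0+M1)/6=-121/87
seg 1: a=-1, c=M1/2=34/29, d=(M2−M1)/(6·3)=-19/87, b=Δ1−h1·(2M1+M2)/6=-19/87
seg 2: a=3, c=M2/2=-23/29, d=(M3−M2)/(6·3)=23/261, b=Δ2−h2·(2M2+M3)/6=80/87
t_q=13/4 → seg 1, τ=9/4; S=-1+-19/87·τ+34/29·τ²+-19/87·τ³=3631/1856

  seg 0: a=0 b=-121/87 c=0 d=34/87
  seg 1: a=-1 b=-19/87 c=34/29 d=-19/87
  seg 2: a=3 b=80/87 c=-23/29 d=23/261
S(13/4) = 3631/1856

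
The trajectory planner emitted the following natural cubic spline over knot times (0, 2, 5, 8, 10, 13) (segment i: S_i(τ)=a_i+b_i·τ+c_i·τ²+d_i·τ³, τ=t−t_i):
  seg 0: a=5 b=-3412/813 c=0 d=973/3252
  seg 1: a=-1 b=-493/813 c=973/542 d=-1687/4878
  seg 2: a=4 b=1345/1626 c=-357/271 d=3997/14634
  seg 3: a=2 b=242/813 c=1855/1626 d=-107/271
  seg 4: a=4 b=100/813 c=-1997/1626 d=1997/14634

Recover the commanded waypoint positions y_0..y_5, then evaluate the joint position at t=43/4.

y_0=5 y_1=-1 y_2=4 y_3=2 y_4=4 y_5=-3
S(43/4) = 119985/34688

y_0 = S_0(0) = a_0 = 5
y_1 = S_1(0) = a_1 = -1
y_2 = S_2(0) = a_2 = 4
y_3 = S_3(0) = a_3 = 2
y_4 = S_4(0) = a_4 = 4
y_5 = S_4(3) = -3
t_q=43/4 is in segment 4 (τ=3/4); S_4(τ)=119985/34688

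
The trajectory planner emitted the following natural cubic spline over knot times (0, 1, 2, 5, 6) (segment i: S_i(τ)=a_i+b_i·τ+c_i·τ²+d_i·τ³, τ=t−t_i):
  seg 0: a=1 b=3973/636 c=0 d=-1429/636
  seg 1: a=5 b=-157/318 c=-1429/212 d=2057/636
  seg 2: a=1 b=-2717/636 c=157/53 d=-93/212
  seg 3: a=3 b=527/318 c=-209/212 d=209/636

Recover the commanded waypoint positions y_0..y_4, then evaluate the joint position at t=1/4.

y_0=1 y_1=5 y_2=1 y_3=3 y_4=4
S(1/4) = 34281/13568

y_0 = S_0(0) = a_0 = 1
y_1 = S_1(0) = a_1 = 5
y_2 = S_2(0) = a_2 = 1
y_3 = S_3(0) = a_3 = 3
y_4 = S_3(1) = 4
t_q=1/4 is in segment 0 (τ=1/4); S_0(τ)=34281/13568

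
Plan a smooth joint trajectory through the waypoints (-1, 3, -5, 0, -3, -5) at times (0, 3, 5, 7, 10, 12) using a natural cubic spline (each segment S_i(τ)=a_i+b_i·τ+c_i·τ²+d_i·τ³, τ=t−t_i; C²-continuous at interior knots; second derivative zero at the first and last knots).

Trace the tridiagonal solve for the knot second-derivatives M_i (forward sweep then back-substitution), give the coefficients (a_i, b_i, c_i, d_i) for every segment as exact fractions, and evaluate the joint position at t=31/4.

Δ: Δ0=4/3, Δ1=-4, Δ2=5/2, Δ3=-1, Δ4=-1
row 1: diag=10, rhs=-32; c'=1/5, d'=-16/5
row 2: denom=8−2·1/5=38/5; d'=(39−2·-16/5)/(38/5)=227/38
row 3: denom=10−2·5/19=180/19; d'=(-21−2·227/38)/(180/19)=-313/90
row 4: denom=10−3·19/60=181/20; d'=(0−3·-313/90)/(181/20)=626/543
back: M4=626/543
back: M3=-313/90−19/60·626/543=-6260/1629
back: M2=227/38−5/19·-6260/1629=22757/3258
back: M1=-16/5−1/5·22757/3258=-14977/3258
M: M0=0, M1=-14977/3258, M2=22757/3258, M3=-6260/1629, M4=626/543, M5=0
seg 0: a=-1, c=M0/2=0, d=(M1−M0)/(6·3)=-14977/58644, b=Δ0−h0·(2M0+M1)/6=23665/6516
seg 1: a=3, c=M1/2=-14977/6516, d=(M2−M1)/(6·2)=6289/6516, b=Δ1−h1·(2M1+M2)/6=-10633/3258
seg 2: a=-5, c=M2/2=22757/6516, d=(M3−M2)/(6·2)=-11759/13032, b=Δ2−h2·(2M2+M3)/6=-317/362
seg 3: a=0, c=M3/2=-3130/1629, d=(M4−M3)/(6·3)=4069/14661, b=Δ3−h3·(2M3+M4)/6=3692/1629
seg 4: a=-3, c=M4/2=313/543, d=(M5−M4)/(6·2)=-313/3258, b=Δ4−h4·(2M4+M5)/6=-2881/1629
t_q=31/4 → seg 3, τ=3/4; S=0+3692/1629·τ+-3130/1629·τ²+4069/14661·τ³=8527/11584

  seg 0: a=-1 b=23665/6516 c=0 d=-14977/58644
  seg 1: a=3 b=-10633/3258 c=-14977/6516 d=6289/6516
  seg 2: a=-5 b=-317/362 c=22757/6516 d=-11759/13032
  seg 3: a=0 b=3692/1629 c=-3130/1629 d=4069/14661
  seg 4: a=-3 b=-2881/1629 c=313/543 d=-313/3258
S(31/4) = 8527/11584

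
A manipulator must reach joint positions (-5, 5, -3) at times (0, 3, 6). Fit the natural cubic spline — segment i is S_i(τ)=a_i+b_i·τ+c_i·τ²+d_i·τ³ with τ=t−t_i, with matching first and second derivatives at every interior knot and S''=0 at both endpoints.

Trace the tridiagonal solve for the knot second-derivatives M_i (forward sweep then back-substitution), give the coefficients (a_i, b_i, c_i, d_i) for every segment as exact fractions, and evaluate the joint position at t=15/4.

Δ: Δ0=10/3, Δ1=-8/3
row 1: diag=12, rhs=-36; c'=1/4, d'=-3
back: M1=-3
M: M0=0, M1=-3, M2=0
seg 0: a=-5, c=M0/2=0, d=(M1−M0)/(6·3)=-1/6, b=Δ0−h0·(2M0+M1)/6=29/6
seg 1: a=5, c=M1/2=-3/2, d=(M2−M1)/(6·3)=1/6, b=Δ1−h1·(2M1+M2)/6=1/3
t_q=15/4 → seg 1, τ=3/4; S=5+1/3·τ+-3/2·τ²+1/6·τ³=573/128

  seg 0: a=-5 b=29/6 c=0 d=-1/6
  seg 1: a=5 b=1/3 c=-3/2 d=1/6
S(15/4) = 573/128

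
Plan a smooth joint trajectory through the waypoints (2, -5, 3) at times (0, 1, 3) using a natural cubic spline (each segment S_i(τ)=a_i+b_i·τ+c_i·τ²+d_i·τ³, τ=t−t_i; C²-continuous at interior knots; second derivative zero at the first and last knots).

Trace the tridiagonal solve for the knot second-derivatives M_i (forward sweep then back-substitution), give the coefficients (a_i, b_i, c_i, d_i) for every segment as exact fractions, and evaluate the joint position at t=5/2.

  seg 0: a=2 b=-53/6 c=0 d=11/6
  seg 1: a=-5 b=-10/3 c=11/2 d=-11/12
S(5/2) = -23/32

Δ: Δ0=-7, Δ1=4
row 1: diag=6, rhs=66; c'=1/3, d'=11
back: M1=11
M: M0=0, M1=11, M2=0
seg 0: a=2, c=M0/2=0, d=(M1−M0)/(6·1)=11/6, b=Δ0−h0·(2M0+M1)/6=-53/6
seg 1: a=-5, c=M1/2=11/2, d=(M2−M1)/(6·2)=-11/12, b=Δ1−h1·(2M1+M2)/6=-10/3
t_q=5/2 → seg 1, τ=3/2; S=-5+-10/3·τ+11/2·τ²+-11/12·τ³=-23/32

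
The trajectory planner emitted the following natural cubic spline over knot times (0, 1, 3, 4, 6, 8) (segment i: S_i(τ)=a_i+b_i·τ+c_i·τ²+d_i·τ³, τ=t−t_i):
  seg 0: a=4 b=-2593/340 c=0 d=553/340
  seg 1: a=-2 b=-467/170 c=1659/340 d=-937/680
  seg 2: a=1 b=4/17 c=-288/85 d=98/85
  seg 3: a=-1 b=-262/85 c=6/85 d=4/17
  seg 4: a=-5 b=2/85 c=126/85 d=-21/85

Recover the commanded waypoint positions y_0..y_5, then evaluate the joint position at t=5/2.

y_0 = S_0(0) = a_0 = 4
y_1 = S_1(0) = a_1 = -2
y_2 = S_2(0) = a_2 = 1
y_3 = S_3(0) = a_3 = -1
y_4 = S_4(0) = a_4 = -5
y_5 = S_4(2) = -1
t_q=5/2 is in segment 1 (τ=3/2); S_1(τ)=1129/5440

y_0=4 y_1=-2 y_2=1 y_3=-1 y_4=-5 y_5=-1
S(5/2) = 1129/5440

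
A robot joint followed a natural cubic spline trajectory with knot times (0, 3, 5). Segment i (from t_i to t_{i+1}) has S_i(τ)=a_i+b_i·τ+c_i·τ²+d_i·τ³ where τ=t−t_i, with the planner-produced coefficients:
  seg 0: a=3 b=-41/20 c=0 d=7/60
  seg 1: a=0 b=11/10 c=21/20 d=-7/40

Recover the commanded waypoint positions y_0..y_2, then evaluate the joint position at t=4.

y_0=3 y_1=0 y_2=5
S(4) = 79/40

y_0 = S_0(0) = a_0 = 3
y_1 = S_1(0) = a_1 = 0
y_2 = S_1(2) = 5
t_q=4 is in segment 1 (τ=1); S_1(τ)=79/40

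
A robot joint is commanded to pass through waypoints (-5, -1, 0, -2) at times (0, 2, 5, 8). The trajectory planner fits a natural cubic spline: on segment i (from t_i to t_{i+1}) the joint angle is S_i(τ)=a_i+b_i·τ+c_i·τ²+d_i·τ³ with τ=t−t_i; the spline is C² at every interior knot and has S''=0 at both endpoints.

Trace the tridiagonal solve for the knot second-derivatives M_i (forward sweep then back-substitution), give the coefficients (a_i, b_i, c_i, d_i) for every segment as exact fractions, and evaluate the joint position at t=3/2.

  seg 0: a=-5 b=256/111 c=0 d=-17/222
  seg 1: a=-1 b=154/111 c=-17/37 d=4/111
  seg 2: a=0 b=-44/111 c=-5/37 d=5/333
S(3/2) = -1065/592

Δ: Δ0=2, Δ1=1/3, Δ2=-2/3
row 1: diag=10, rhs=-10; c'=3/10, d'=-1
row 2: denom=12−3·3/10=111/10; d'=(-6−3·-1)/(111/10)=-10/37
back: M2=-10/37
back: M1=-1−3/10·-10/37=-34/37
M: M0=0, M1=-34/37, M2=-10/37, M3=0
seg 0: a=-5, c=M0/2=0, d=(M1−M0)/(6·2)=-17/222, b=Δ0−h0·(2M0+M1)/6=256/111
seg 1: a=-1, c=M1/2=-17/37, d=(M2−M1)/(6·3)=4/111, b=Δ1−h1·(2M1+M2)/6=154/111
seg 2: a=0, c=M2/2=-5/37, d=(M3−M2)/(6·3)=5/333, b=Δ2−h2·(2M2+M3)/6=-44/111
t_q=3/2 → seg 0, τ=3/2; S=-5+256/111·τ+0·τ²+-17/222·τ³=-1065/592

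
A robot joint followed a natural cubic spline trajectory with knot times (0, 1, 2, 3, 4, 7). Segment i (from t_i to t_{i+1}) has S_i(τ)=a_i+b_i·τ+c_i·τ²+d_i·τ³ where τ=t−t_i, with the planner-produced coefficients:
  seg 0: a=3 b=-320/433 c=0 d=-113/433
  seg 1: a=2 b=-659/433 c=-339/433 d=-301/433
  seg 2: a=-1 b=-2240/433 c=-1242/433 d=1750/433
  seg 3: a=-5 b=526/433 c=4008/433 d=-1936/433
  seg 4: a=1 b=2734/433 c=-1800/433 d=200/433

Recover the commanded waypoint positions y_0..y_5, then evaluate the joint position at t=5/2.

y_0=3 y_1=2 y_2=-1 y_3=-5 y_4=1 y_5=-5
S(5/2) = -6579/1732

y_0 = S_0(0) = a_0 = 3
y_1 = S_1(0) = a_1 = 2
y_2 = S_2(0) = a_2 = -1
y_3 = S_3(0) = a_3 = -5
y_4 = S_4(0) = a_4 = 1
y_5 = S_4(3) = -5
t_q=5/2 is in segment 2 (τ=1/2); S_2(τ)=-6579/1732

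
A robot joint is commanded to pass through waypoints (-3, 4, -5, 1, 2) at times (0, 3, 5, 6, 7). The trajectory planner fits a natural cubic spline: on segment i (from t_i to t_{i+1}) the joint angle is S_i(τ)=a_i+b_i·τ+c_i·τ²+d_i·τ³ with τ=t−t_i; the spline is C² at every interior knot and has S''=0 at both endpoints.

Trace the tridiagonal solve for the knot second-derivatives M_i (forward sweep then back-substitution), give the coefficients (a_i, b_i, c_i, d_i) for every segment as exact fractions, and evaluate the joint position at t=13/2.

  seg 0: a=-3 b=7517/1284 c=0 d=-1507/3852
  seg 1: a=4 b=-3023/642 c=-1507/428 d=4655/2568
  seg 2: a=-5 b=950/321 c=787/107 d=-1385/321
  seg 3: a=1 b=1517/321 c=-598/107 d=598/321
S(13/2) = 941/428

Δ: Δ0=7/3, Δ1=-9/2, Δ2=6, Δ3=1
row 1: diag=10, rhs=-41; c'=1/5, d'=-41/10
row 2: denom=6−2·1/5=28/5; d'=(63−2·-41/10)/(28/5)=89/7
row 3: denom=4−1·5/28=107/28; d'=(-30−1·89/7)/(107/28)=-1196/107
back: M3=-1196/107
back: M2=89/7−5/28·-1196/107=1574/107
back: M1=-41/10−1/5·1574/107=-1507/214
M: M0=0, M1=-1507/214, M2=1574/107, M3=-1196/107, M4=0
seg 0: a=-3, c=M0/2=0, d=(M1−M0)/(6·3)=-1507/3852, b=Δ0−h0·(2M0+M1)/6=7517/1284
seg 1: a=4, c=M1/2=-1507/428, d=(M2−M1)/(6·2)=4655/2568, b=Δ1−h1·(2M1+M2)/6=-3023/642
seg 2: a=-5, c=M2/2=787/107, d=(M3−M2)/(6·1)=-1385/321, b=Δ2−h2·(2M2+M3)/6=950/321
seg 3: a=1, c=M3/2=-598/107, d=(M4−M3)/(6·1)=598/321, b=Δ3−h3·(2M3+M4)/6=1517/321
t_q=13/2 → seg 3, τ=1/2; S=1+1517/321·τ+-598/107·τ²+598/321·τ³=941/428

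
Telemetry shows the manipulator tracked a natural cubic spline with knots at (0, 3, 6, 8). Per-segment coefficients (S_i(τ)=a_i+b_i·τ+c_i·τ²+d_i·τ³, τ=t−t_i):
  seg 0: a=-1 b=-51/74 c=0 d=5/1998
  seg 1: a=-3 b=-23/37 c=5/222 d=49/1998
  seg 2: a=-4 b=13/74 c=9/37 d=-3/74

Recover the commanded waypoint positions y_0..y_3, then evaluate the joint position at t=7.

y_0 = S_0(0) = a_0 = -1
y_1 = S_1(0) = a_1 = -3
y_2 = S_2(0) = a_2 = -4
y_3 = S_2(2) = -3
t_q=7 is in segment 2 (τ=1); S_2(τ)=-134/37

y_0=-1 y_1=-3 y_2=-4 y_3=-3
S(7) = -134/37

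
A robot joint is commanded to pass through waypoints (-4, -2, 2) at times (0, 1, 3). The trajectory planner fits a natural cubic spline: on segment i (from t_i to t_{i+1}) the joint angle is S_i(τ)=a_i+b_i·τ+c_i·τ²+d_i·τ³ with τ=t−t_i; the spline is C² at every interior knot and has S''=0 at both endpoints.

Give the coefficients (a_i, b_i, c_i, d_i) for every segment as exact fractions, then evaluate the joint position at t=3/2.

  seg 0: a=-4 b=2 c=0 d=0
  seg 1: a=-2 b=2 c=0 d=0
S(3/2) = -1

Δ: Δ0=2, Δ1=2
row 1: diag=6, rhs=0; c'=1/3, d'=0
back: M1=0
M: M0=0, M1=0, M2=0
seg 0: a=-4, c=M0/2=0, d=(M1−M0)/(6·1)=0, b=Δ0−h0·(2M0+M1)/6=2
seg 1: a=-2, c=M1/2=0, d=(M2−M1)/(6·2)=0, b=Δ1−h1·(2M1+M2)/6=2
t_q=3/2 → seg 1, τ=1/2; S=-2+2·τ+0·τ²+0·τ³=-1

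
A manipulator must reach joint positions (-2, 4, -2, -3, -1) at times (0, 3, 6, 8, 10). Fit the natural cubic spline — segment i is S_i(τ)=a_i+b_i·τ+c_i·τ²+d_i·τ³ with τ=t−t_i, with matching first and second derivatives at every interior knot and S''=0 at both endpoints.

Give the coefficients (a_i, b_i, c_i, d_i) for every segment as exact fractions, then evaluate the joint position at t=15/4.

  seg 0: a=-2 b=891/280 c=0 d=-331/2520
  seg 1: a=4 b=-51/140 c=-331/280 d=107/504
  seg 2: a=-2 b=-69/40 c=51/70 d=-13/224
  seg 3: a=-3 b=69/140 c=213/560 d=-71/1120
S(15/4) = 56473/17920

Δ: Δ0=2, Δ1=-2, Δ2=-1/2, Δ3=1
row 1: diag=12, rhs=-24; c'=1/4, d'=-2
row 2: denom=10−3·1/4=37/4; d'=(9−3·-2)/(37/4)=60/37
row 3: denom=8−2·8/37=280/37; d'=(9−2·60/37)/(280/37)=213/280
back: M3=213/280
back: M2=60/37−8/37·213/280=51/35
back: M1=-2−1/4·51/35=-331/140
M: M0=0, M1=-331/140, M2=51/35, M3=213/280, M4=0
seg 0: a=-2, c=M0/2=0, d=(M1−M0)/(6·3)=-331/2520, b=Δ0−h0·(2M0+M1)/6=891/280
seg 1: a=4, c=M1/2=-331/280, d=(M2−M1)/(6·3)=107/504, b=Δ1−h1·(2M1+M2)/6=-51/140
seg 2: a=-2, c=M2/2=51/70, d=(M3−M2)/(6·2)=-13/224, b=Δ2−h2·(2M2+M3)/6=-69/40
seg 3: a=-3, c=M3/2=213/560, d=(M4−M3)/(6·2)=-71/1120, b=Δ3−h3·(2M3+M4)/6=69/140
t_q=15/4 → seg 1, τ=3/4; S=4+-51/140·τ+-331/280·τ²+107/504·τ³=56473/17920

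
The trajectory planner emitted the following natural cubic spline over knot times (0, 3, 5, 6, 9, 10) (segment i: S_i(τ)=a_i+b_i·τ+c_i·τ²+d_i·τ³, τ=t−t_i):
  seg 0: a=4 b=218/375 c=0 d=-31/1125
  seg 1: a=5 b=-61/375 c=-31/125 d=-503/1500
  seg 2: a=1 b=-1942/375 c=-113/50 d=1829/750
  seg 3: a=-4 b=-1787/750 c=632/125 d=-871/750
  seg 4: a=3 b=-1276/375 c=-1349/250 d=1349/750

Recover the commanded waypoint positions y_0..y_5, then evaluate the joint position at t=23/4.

y_0 = S_0(0) = a_0 = 4
y_1 = S_1(0) = a_1 = 5
y_2 = S_2(0) = a_2 = 1
y_3 = S_3(0) = a_3 = -4
y_4 = S_4(0) = a_4 = 3
y_5 = S_4(1) = -4
t_q=23/4 is in segment 2 (τ=3/4); S_2(τ)=-50023/16000

y_0=4 y_1=5 y_2=1 y_3=-4 y_4=3 y_5=-4
S(23/4) = -50023/16000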